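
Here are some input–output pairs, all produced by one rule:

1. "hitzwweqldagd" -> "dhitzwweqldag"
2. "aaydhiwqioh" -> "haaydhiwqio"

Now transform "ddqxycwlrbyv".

vddqxycwlrby

Rule — move the last character to the front.
Applying that to "ddqxycwlrbyv" gives "vddqxycwlrby".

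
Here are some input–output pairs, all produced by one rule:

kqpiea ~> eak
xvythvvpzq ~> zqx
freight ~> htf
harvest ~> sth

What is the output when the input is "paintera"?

rap

Each output is the input with this applied: move the first character to the end, then keep only the last 3 characters.
On "paintera" that produces "rap".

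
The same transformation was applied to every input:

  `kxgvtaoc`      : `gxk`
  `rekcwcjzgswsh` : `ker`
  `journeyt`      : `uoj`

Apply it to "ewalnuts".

awe

The rule is to reverse the string, then keep only the last 3 characters.
"ewalnuts" → "stunlawe" → "awe".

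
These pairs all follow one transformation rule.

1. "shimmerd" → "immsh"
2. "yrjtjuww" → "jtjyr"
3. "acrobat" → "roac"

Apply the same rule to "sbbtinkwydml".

btinkwysb

Rule — delete the last 3 characters, then move the first 2 characters to the end (rotate left by 2).
On "sbbtinkwydml": the first step gives "sbbtinkwy", and the second then gives "btinkwysb".
(Check on "acrobat": → "acro" → "roac" ✓)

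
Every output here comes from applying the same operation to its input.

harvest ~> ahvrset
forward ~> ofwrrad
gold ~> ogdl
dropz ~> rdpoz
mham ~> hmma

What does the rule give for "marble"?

ambrel

Rule — swap each adjacent pair of characters (1↔2, 3↔4, ...).
Doing the same to "marble": "ambrel".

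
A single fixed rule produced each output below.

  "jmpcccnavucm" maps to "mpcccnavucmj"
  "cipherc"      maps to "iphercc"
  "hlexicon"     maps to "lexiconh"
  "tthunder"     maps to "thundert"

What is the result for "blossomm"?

In each case the input is transformed by: move the first character to the end.
Applying that to "blossomm" gives "lossommb".

lossommb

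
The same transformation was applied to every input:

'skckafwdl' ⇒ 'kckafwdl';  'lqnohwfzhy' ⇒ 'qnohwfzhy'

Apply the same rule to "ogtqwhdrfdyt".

gtqwhdrfdyt

The transformation: delete the first character.
Doing the same to "ogtqwhdrfdyt": "gtqwhdrfdyt".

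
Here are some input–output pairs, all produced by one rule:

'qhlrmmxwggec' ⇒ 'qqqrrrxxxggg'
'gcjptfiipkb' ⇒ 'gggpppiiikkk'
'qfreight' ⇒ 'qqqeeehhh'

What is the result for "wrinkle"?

wwwnnneee

The transformation: keep one character in every 3, starting at position 1 (positions 1st, 4th, 7th, ...), then repeat every character 3 times.
"wrinkle" → "wne" → "wwwnnneee".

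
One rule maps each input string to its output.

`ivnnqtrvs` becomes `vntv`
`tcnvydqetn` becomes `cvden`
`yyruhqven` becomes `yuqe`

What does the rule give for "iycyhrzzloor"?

yyrzor

The rule is to keep every other character starting from the second (positions 2nd, 4th, 6th, ...).
For "iycyhrzzloor" the result is "yyrzor".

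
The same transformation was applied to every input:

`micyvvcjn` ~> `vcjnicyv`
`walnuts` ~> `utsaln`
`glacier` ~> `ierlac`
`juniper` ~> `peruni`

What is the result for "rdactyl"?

Each output is the input with this applied: delete the first character, then swap the front and back halves of the string.
Starting from "rdactyl": after the first operation, "dactyl"; after the second, "tyldac".
(Check on "juniper": → "uniper" → "peruni" ✓)

tyldac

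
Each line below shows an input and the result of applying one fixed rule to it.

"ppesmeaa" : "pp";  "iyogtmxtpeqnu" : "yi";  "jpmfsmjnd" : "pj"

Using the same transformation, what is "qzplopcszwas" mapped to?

The rule is to reverse the string, then keep only the last 2 characters.
Applying both steps to "qzplopcszwas": "sawzscpolpzq", then "zq".

zq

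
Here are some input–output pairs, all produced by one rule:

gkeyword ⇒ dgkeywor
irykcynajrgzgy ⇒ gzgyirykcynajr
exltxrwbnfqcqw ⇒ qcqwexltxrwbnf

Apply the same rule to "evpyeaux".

xevpyeau

What's happening: move the first 3 characters to the end (rotate left by 3), then swap the front and back halves of the string.
Starting from "evpyeaux": after the first operation, "yeauxevp"; after the second, "xevpyeau".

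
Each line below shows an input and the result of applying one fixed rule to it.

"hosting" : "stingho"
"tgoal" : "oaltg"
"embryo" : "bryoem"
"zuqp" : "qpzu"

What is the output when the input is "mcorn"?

ornmc

The rule is to move the first 2 characters to the end (rotate left by 2).
So "mcorn" becomes "ornmc".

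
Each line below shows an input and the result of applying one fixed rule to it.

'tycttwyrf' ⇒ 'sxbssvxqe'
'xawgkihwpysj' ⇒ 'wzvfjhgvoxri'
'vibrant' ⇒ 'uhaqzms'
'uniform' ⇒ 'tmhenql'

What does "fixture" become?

ehwstqd

Looking at the pairs, the operation is to shift every letter 1 place backward in the alphabet (wrapping around).
So "fixture" becomes "ehwstqd".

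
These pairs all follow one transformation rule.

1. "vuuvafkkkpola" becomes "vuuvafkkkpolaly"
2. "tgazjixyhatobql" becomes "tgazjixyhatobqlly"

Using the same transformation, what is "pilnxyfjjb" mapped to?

The pattern: append "ly".
"pilnxyfjjb" → "pilnxyfjjbly".

pilnxyfjjbly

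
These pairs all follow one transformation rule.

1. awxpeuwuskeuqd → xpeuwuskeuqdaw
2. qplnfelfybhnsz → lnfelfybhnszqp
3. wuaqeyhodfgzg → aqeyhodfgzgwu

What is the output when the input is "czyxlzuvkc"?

yxlzuvkccz

What's happening: move the first 2 characters to the end (rotate left by 2).
Doing the same to "czyxlzuvkc": "yxlzuvkccz".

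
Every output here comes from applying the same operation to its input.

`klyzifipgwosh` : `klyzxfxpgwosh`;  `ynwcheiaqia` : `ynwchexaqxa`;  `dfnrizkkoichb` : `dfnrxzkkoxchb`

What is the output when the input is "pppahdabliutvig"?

pppahdablxutvxg

In each case the input is transformed by: replace every "i" with "x".
For "pppahdabliutvig" the result is "pppahdablxutvxg".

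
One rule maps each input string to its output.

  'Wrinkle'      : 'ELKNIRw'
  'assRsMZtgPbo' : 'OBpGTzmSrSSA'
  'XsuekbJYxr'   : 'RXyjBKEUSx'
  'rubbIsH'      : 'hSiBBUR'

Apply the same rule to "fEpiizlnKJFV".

vfjkNLZIIPeF

Rule — flip the case of every letter, then reverse the string.
Applying both steps to "fEpiizlnKJFV": "FePIIZLNkjfv", then "vfjkNLZIIPeF".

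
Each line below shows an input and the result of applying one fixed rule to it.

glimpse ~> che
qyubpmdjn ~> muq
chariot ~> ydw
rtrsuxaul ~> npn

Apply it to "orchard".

kny

The pattern: shift every letter 4 places backward in the alphabet (wrapping around), then keep only the first 3 characters.
On "orchard": the first step gives "knydwnz", and the second then gives "kny".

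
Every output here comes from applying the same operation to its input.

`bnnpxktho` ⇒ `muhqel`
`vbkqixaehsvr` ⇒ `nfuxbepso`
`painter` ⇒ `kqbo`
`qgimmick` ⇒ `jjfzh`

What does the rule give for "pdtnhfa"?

The transformation: shift every letter 3 places backward in the alphabet (wrapping around), then delete the first 3 characters.
For "pdtnhfa", step one produces "maqkecx"; step two turns that into "kecx".

kecx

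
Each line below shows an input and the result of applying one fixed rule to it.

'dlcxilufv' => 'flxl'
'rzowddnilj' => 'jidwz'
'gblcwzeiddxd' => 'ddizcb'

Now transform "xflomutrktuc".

ctruof

In each case the input is transformed by: keep every other character starting from the second (positions 2nd, 4th, 6th, ...), then reverse the string.
Starting from "xflomutrktuc": after the first operation, "fourtc"; after the second, "ctruof".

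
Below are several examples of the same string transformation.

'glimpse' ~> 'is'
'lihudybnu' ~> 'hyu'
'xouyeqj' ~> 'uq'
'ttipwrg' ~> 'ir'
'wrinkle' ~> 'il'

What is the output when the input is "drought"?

What's happening: keep one character in every 3, starting at position 3 (positions 3rd, 6th, 9th, ...).
Doing the same to "drought": "oh".

oh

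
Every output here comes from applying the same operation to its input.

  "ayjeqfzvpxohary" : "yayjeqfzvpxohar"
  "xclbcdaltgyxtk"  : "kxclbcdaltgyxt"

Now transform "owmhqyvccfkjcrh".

The pattern: move the last character to the front.
Doing the same to "owmhqyvccfkjcrh": "howmhqyvccfkjcr".

howmhqyvccfkjcr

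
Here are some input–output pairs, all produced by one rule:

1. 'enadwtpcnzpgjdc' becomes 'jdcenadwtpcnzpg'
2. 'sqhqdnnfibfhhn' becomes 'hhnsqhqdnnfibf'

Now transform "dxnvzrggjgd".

The rule is to move the last 3 characters to the front (rotate right by 3).
Doing the same to "dxnvzrggjgd": "jgddxnvzrgg".

jgddxnvzrgg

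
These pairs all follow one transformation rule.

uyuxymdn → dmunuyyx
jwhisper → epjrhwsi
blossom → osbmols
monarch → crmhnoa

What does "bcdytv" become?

What's happening: move the last 3 characters to the front (rotate right by 3), then swap each adjacent pair of characters (1↔2, 3↔4, ...).
For "bcdytv", step one produces "ytvbcd"; step two turns that into "tybvdc".

tybvdc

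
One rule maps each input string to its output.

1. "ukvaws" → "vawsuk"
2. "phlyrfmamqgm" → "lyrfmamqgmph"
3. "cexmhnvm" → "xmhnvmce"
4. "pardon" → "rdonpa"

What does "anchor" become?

In each case the input is transformed by: move the first 2 characters to the end (rotate left by 2).
For "anchor" the result is "choran".

choran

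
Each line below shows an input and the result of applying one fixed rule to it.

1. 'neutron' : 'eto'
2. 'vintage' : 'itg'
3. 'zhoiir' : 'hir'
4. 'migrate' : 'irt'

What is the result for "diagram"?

The pattern: keep every other character starting from the second (positions 2nd, 4th, 6th, ...).
On "diagram" that produces "iga".

iga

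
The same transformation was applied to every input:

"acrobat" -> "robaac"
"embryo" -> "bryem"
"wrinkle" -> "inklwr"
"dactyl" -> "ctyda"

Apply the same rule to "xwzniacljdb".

zniacljdxw

Looking at the pairs, the operation is to delete the last character, then move the first 2 characters to the end (rotate left by 2).
Starting from "xwzniacljdb": after the first operation, "xwzniacljd"; after the second, "zniacljdxw".
(Check on "dactyl": → "dacty" → "ctyda" ✓)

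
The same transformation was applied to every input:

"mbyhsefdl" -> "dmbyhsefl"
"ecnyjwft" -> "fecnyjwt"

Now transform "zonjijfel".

ezonjijfl

The transformation: move the last character to the front, then swap the first and last characters.
For "zonjijfel", step one produces "lzonjijfe"; step two turns that into "ezonjijfl".
(Check on "mbyhsefdl": → "lmbyhsefd" → "dmbyhsefl" ✓)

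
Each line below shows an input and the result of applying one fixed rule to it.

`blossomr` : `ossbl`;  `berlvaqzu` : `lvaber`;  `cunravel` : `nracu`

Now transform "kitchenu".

tchki

The transformation: delete the last 3 characters, then move the last 3 characters to the front (rotate right by 3).
On "kitchenu": the first step gives "kitch", and the second then gives "tchki".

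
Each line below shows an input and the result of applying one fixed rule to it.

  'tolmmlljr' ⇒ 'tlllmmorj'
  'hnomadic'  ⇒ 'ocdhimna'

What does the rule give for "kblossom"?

What's happening: sort the characters into alphabetical order, then swap the first and last characters.
For "kblossom", step one produces "bklmooss"; step two turns that into "sklmoosb".
(Check on "hnomadic": → "acdhimno" → "ocdhimna" ✓)

sklmoosb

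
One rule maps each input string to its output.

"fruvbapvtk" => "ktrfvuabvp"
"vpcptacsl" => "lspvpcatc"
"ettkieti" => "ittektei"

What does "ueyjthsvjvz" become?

zveujyhtvsj

In each case the input is transformed by: move the last 2 characters to the front (rotate right by 2), then swap each adjacent pair of characters (1↔2, 3↔4, ...).
"ueyjthsvjvz" → "vzueyjthsvj" → "zveujyhtvsj".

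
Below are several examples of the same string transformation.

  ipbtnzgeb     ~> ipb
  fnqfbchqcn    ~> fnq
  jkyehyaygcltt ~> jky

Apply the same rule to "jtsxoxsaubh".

Looking at the pairs, the operation is to keep only the first 3 characters.
Applying that to "jtsxoxsaubh" gives "jts".

jts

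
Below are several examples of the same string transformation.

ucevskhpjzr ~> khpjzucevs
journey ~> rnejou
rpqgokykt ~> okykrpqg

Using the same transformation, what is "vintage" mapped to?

tagvin

Each output is the input with this applied: delete the last character, then swap the front and back halves of the string.
On "vintage": the first step gives "vintag", and the second then gives "tagvin".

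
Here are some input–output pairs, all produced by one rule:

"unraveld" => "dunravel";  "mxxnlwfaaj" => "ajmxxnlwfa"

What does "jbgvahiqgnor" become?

The pattern: move the first 3 characters to the end (rotate left by 3), then swap the front and back halves of the string.
For "jbgvahiqgnor", step one produces "vahiqgnorjbg"; step two turns that into "norjbgvahiqg".

norjbgvahiqg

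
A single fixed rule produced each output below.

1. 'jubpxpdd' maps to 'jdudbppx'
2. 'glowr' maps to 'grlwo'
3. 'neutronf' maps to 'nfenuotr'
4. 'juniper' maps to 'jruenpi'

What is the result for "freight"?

What's happening: take characters alternately from the front and the back (1st, last, 2nd, 2nd-last, ...).
Doing the same to "freight": "ftrhegi".

ftrhegi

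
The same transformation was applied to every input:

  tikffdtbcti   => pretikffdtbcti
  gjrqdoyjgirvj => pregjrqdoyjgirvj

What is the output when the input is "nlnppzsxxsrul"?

prenlnppzsxxsrul

The rule is to prepend "pre".
Doing the same to "nlnppzsxxsrul": "prenlnppzsxxsrul".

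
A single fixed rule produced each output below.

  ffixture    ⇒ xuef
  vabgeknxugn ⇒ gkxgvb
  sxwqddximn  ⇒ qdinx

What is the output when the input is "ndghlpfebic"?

Rule — move the first 3 characters to the end (rotate left by 3), then keep every other character starting from the first (positions 1st, 3rd, 5th, ...).
Working it through for "ndghlpfebic": intermediate "hlpfebicndg", final "hpeing".

hpeing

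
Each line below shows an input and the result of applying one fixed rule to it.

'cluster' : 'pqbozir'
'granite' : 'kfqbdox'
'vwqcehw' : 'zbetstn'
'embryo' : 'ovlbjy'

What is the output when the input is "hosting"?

Each output is the input with this applied: shift every letter 3 places backward in the alphabet (wrapping around), then move the first 3 characters to the end (rotate left by 3).
Working it through for "hosting": intermediate "elpqfkd", final "qfkdelp".

qfkdelp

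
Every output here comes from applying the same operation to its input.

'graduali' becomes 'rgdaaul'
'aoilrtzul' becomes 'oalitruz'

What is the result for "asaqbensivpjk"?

What's happening: delete the last character, then swap each adjacent pair of characters (1↔2, 3↔4, ...).
Starting from "asaqbensivpjk": after the first operation, "asaqbensivpj"; after the second, "saqaebsnvijp".

saqaebsnvijp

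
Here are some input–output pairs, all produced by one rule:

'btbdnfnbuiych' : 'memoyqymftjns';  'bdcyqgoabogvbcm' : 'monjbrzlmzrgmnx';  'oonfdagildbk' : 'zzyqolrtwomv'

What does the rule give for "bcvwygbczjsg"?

What's happening: shift every letter 11 places forward in the alphabet (wrapping around).
So "bcvwygbczjsg" becomes "mnghjrmnkudr".

mnghjrmnkudr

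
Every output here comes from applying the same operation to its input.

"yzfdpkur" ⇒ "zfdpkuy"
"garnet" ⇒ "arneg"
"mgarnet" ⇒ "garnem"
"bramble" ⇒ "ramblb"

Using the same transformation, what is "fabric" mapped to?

abrif

The transformation: delete the last character, then move the first character to the end.
"fabric" → "fabri" → "abrif".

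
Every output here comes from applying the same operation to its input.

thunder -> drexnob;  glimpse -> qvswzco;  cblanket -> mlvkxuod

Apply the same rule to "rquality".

baekvsdi

Rule — shift every letter 10 places forward in the alphabet (wrapping around).
On "rquality" that produces "baekvsdi".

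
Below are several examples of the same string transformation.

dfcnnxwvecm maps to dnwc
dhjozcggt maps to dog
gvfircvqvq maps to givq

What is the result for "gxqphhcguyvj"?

Each output is the input with this applied: keep one character in every 3, starting at position 1 (positions 1st, 4th, 7th, ...).
Doing the same to "gxqphhcguyvj": "gpcy".

gpcy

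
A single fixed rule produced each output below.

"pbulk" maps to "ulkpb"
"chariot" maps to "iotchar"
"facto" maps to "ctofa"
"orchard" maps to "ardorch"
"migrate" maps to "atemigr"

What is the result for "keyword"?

ordkeyw

Rule — move the last 3 characters to the front (rotate right by 3).
Applying that to "keyword" gives "ordkeyw".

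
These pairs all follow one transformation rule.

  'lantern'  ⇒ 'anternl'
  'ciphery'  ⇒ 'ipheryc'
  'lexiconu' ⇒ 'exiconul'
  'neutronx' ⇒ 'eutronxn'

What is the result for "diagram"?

The rule is to move the first character to the end.
"diagram" → "iagramd".

iagramd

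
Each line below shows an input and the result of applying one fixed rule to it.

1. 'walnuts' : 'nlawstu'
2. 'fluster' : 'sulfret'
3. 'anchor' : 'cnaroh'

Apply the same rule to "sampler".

Rule — reverse the string, then move the first 3 characters to the end (rotate left by 3).
Working it through for "sampler": intermediate "relpmas", final "pmasrel".

pmasrel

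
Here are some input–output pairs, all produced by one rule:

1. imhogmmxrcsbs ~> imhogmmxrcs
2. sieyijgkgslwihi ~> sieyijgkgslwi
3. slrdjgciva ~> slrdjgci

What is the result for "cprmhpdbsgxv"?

In each case the input is transformed by: delete the last 2 characters.
Doing the same to "cprmhpdbsgxv": "cprmhpdbsg".

cprmhpdbsg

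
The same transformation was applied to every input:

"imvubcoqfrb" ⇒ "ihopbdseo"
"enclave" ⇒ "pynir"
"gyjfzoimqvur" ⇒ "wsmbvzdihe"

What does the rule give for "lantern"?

The pattern: shift every letter 13 places forward in the alphabet (wrapping around) — i.e. ROT13, then delete the first 2 characters.
Working it through for "lantern": intermediate "ynagrea", final "agrea".

agrea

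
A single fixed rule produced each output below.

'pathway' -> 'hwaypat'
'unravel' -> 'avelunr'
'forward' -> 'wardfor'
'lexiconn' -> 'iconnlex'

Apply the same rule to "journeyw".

The rule is to move the first 3 characters to the end (rotate left by 3).
For "journeyw" the result is "rneywjou".

rneywjou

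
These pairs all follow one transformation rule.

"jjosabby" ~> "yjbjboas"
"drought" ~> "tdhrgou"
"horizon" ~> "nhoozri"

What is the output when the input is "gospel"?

The transformation: take characters alternately from the front and the back (1st, last, 2nd, 2nd-last, ...), then swap each adjacent pair of characters (1↔2, 3↔4, ...).
"gospel" → "lgeops".

lgeops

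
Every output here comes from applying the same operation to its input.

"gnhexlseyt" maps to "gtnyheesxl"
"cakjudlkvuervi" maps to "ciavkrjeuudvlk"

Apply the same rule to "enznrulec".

The rule is to take characters alternately from the front and the back (1st, last, 2nd, 2nd-last, ...).
For "enznrulec" the result is "ecnezlnur".

ecnezlnur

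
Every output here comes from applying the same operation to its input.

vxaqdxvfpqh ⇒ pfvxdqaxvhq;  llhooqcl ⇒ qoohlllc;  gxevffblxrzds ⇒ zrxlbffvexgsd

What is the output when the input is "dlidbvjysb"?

Each output is the input with this applied: reverse the string, then move the first 2 characters to the end (rotate left by 2).
So "dlidbvjysb" becomes "yjvbdildbs".

yjvbdildbs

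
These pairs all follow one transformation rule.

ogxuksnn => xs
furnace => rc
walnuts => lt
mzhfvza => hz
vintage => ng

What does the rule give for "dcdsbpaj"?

dp

Looking at the pairs, the operation is to keep one character in every 3, starting at position 3 (positions 3rd, 6th, 9th, ...).
For "dcdsbpaj" the result is "dp".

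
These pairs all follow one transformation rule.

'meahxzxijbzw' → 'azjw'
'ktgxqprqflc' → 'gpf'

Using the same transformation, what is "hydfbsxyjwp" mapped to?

dsj

In each case the input is transformed by: keep one character in every 3, starting at position 3 (positions 3rd, 6th, 9th, ...).
For "hydfbsxyjwp" the result is "dsj".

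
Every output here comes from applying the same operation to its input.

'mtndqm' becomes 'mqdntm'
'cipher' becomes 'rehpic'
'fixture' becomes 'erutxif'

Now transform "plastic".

In each case the input is transformed by: reverse the string.
Doing the same to "plastic": "citsalp".

citsalp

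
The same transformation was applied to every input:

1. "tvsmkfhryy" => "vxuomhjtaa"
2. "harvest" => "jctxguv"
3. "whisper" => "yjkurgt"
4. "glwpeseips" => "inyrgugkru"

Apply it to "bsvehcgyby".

The rule is to shift every letter 2 places forward in the alphabet (wrapping around).
"bsvehcgyby" → "duxgjeiada".

duxgjeiada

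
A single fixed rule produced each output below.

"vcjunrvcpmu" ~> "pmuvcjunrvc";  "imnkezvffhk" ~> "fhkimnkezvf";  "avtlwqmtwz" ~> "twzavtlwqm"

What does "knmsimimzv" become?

The transformation: move the last 3 characters to the front (rotate right by 3).
"knmsimimzv" → "mzvknmsimi".

mzvknmsimi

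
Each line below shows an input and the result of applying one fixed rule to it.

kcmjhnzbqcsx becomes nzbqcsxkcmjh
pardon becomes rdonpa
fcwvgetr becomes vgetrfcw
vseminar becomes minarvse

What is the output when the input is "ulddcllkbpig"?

The pattern: move the last character to the front, then swap the front and back halves of the string.
On "ulddcllkbpig": the first step gives "gulddcllkbpi", and the second then gives "llkbpigulddc".

llkbpigulddc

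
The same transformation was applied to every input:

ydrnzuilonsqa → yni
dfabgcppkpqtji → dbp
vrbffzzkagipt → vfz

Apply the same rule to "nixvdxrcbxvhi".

What's happening: keep one character in every 3, starting at position 1 (positions 1st, 4th, 7th, ...), then keep only the first 3 characters.
Working it through for "nixvdxrcbxvhi": intermediate "nvrxi", final "nvr".

nvr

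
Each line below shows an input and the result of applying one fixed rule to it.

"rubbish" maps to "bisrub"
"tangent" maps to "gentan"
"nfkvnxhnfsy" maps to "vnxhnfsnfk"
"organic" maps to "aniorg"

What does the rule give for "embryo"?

Each output is the input with this applied: delete the last character, then move the first 3 characters to the end (rotate left by 3).
Applying both steps to "embryo": "embry", then "ryemb".

ryemb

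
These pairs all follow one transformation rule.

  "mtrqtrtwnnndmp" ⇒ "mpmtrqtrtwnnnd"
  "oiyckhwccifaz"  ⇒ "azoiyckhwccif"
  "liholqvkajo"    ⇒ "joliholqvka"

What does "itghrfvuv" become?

What's happening: move the last 2 characters to the front (rotate right by 2).
For "itghrfvuv" the result is "uvitghrfv".

uvitghrfv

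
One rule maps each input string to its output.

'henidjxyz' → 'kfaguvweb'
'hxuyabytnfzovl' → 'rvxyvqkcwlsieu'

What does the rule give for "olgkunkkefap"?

The pattern: shift every letter 3 places backward in the alphabet (wrapping around), then move the first 2 characters to the end (rotate left by 2).
Doing the same to "olgkunkkefap": "dhrkhhbcxmli".
(Check on "henidjxyz": → "ebkfaguvw" → "kfaguvweb" ✓)

dhrkhhbcxmli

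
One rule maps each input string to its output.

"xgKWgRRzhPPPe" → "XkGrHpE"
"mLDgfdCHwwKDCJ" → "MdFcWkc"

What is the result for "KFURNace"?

kunC

Rule — flip the case of every letter, then keep every other character starting from the first (positions 1st, 3rd, 5th, ...).
On "KFURNace": the first step gives "kfurnACE", and the second then gives "kunC".
(Check on "xgKWgRRzhPPPe": → "XGkwGrrZHpppE" → "XkGrHpE" ✓)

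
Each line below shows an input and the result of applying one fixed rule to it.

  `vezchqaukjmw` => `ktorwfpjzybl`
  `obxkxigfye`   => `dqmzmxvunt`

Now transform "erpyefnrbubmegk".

Looking at the pairs, the operation is to shift every letter 11 places backward in the alphabet (wrapping around).
Doing the same to "erpyefnrbubmegk": "tgentucgqjqbtvz".

tgentucgqjqbtvz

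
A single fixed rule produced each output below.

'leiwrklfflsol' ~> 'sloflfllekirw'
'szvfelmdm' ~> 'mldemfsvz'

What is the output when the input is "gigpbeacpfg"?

pcfagegbipg

Each output is the input with this applied: move the last 3 characters to the front (rotate right by 3), then take characters alternately from the front and the back (1st, last, 2nd, 2nd-last, ...).
Starting from "gigpbeacpfg": after the first operation, "pfggigpbeac"; after the second, "pcfagegbipg".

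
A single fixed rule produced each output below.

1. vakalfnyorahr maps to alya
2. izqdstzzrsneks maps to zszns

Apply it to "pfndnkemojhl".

fnmh

The pattern: keep one character in every 3, starting at position 2 (positions 2nd, 5th, 8th, ...).
"pfndnkemojhl" → "fnmh".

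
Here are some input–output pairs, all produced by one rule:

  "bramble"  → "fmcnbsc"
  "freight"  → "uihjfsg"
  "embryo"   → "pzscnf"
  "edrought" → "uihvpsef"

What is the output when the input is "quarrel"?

The transformation: reverse the string, then shift every letter 1 place forward in the alphabet (wrapping around).
For "quarrel", step one produces "lerrauq"; step two turns that into "mfssbvr".

mfssbvr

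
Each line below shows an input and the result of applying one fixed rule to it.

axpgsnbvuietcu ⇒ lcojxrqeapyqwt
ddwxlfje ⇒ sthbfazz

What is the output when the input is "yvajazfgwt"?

wfwvbcspur

The rule is to move the first 2 characters to the end (rotate left by 2), then shift every letter 4 places backward in the alphabet (wrapping around).
For "yvajazfgwt" the result is "wfwvbcspur".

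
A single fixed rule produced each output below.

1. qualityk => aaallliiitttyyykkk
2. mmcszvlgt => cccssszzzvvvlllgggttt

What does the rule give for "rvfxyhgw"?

fffxxxyyyhhhgggwww

Rule — delete the first 2 characters, then repeat every character 3 times.
Applying both steps to "rvfxyhgw": "fxyhgw", then "fffxxxyyyhhhgggwww".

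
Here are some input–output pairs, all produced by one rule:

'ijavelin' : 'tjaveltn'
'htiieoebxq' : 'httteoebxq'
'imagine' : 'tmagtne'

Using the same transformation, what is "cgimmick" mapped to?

What's happening: replace every "i" with "t".
On "cgimmick" that produces "cgtmmtck".

cgtmmtck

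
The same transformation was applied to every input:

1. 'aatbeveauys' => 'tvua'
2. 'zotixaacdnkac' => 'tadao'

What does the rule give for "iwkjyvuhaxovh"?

Looking at the pairs, the operation is to move the first 2 characters to the end (rotate left by 2), then keep one character in every 3, starting at position 1 (positions 1st, 4th, 7th, ...).
"iwkjyvuhaxovh" → "kjyvuhaxovhiw" → "kvavw".

kvavw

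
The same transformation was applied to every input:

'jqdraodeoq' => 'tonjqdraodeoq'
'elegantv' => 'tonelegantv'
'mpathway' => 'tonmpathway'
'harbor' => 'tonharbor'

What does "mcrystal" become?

Rule — prepend "ton".
Doing the same to "mcrystal": "tonmcrystal".

tonmcrystal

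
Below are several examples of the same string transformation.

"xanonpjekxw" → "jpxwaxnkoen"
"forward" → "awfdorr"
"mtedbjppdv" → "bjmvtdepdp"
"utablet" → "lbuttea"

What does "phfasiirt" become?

ispthrfia

In each case the input is transformed by: take characters alternately from the front and the back (1st, last, 2nd, 2nd-last, ...), then move the last 2 characters to the front (rotate right by 2).
For "phfasiirt", step one produces "pthrfiais"; step two turns that into "ispthrfia".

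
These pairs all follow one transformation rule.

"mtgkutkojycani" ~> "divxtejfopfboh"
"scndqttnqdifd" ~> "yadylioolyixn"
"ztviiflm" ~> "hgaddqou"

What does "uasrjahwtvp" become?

The transformation: reverse the string, then shift every letter 5 places backward in the alphabet (wrapping around).
"uasrjahwtvp" → "kqorcvemnvp".

kqorcvemnvp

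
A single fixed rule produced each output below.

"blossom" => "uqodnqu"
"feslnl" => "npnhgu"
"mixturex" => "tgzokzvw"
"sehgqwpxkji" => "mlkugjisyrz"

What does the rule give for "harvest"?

guvjctx

In each case the input is transformed by: shift every letter 2 places forward in the alphabet (wrapping around), then move the last 3 characters to the front (rotate right by 3).
On "harvest": the first step gives "jctxguv", and the second then gives "guvjctx".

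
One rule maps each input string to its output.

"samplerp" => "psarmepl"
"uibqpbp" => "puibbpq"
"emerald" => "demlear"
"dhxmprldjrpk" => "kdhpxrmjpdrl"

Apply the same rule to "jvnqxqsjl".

The transformation: swap the first and last characters, then take characters alternately from the front and the back (1st, last, 2nd, 2nd-last, ...).
"jvnqxqsjl" → "ljvjnsqqx".

ljvjnsqqx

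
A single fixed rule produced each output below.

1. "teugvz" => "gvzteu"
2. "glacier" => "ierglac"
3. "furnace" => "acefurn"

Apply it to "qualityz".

Each output is the input with this applied: move the last 3 characters to the front (rotate right by 3).
"qualityz" → "tyzquali".

tyzquali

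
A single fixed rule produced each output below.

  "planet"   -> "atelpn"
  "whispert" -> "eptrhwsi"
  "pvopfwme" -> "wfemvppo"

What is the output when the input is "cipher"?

The transformation: swap each adjacent pair of characters (1↔2, 3↔4, ...), then swap the front and back halves of the string.
"cipher" → "ichpre" → "preich".

preich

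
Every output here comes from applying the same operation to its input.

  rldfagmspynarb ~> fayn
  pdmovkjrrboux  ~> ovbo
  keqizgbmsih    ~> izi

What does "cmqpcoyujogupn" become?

pcog

The rule is to swap each adjacent pair of characters (1↔2, 3↔4, ...), then keep one character in every 3, starting at position 3 (positions 3rd, 6th, 9th, ...).
For "cmqpcoyujogupn", step one produces "mcpqocuyojugnp"; step two turns that into "pcog".
(Check on "rldfagmspynarb": → "lrfdgasmypanbr" → "fayn" ✓)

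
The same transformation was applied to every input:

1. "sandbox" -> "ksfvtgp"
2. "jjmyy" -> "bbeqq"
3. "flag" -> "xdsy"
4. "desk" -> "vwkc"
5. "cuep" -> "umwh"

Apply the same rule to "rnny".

jffq

The transformation: shift every letter 8 places backward in the alphabet (wrapping around).
Applying that to "rnny" gives "jffq".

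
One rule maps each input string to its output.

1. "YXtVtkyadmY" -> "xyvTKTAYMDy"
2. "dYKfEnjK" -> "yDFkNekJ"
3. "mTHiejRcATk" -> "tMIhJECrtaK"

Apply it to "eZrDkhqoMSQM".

zEdRHKOQsmmq

Looking at the pairs, the operation is to swap each adjacent pair of characters (1↔2, 3↔4, ...), then flip the case of every letter.
For "eZrDkhqoMSQM", step one produces "ZeDrhkoqSMMQ"; step two turns that into "zEdRHKOQsmmq".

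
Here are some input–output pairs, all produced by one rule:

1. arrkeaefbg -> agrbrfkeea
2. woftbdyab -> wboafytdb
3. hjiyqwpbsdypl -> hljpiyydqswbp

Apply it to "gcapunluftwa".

gacwatpfuunl

Rule — take characters alternately from the front and the back (1st, last, 2nd, 2nd-last, ...).
Applying that to "gcapunluftwa" gives "gacwatpfuunl".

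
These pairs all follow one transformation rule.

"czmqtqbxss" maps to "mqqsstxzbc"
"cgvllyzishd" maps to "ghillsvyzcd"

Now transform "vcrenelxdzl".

The rule is to sort the characters into alphabetical order, then move the first 2 characters to the end (rotate left by 2).
"vcrenelxdzl" → "eellnrvxzcd".

eellnrvxzcd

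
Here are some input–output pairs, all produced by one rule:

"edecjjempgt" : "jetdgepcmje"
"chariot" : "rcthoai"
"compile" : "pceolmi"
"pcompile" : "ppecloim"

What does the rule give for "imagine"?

The transformation: take characters alternately from the front and the back (1st, last, 2nd, 2nd-last, ...), then move the last character to the front.
Applying both steps to "imagine": "iemnaig", then "giemnai".

giemnai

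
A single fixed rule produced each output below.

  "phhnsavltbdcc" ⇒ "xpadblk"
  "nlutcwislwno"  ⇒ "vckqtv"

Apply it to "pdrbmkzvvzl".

What's happening: shift every letter 8 places forward in the alphabet (wrapping around), then keep every other character starting from the first (positions 1st, 3rd, 5th, ...).
Applying both steps to "pdrbmkzvvzl": "xlzjushddht", then "xzuhdt".

xzuhdt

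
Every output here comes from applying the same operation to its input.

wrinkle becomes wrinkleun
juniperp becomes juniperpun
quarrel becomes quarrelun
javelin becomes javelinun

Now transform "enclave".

The rule is to append "un".
Applying that to "enclave" gives "enclaveun".

enclaveun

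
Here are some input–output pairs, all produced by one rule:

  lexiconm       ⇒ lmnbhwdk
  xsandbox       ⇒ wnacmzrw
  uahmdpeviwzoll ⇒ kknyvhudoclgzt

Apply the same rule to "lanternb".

The pattern: reverse the string, then shift every letter 1 place backward in the alphabet (wrapping around).
Starting from "lanternb": after the first operation, "bnretnal"; after the second, "amqdsmzk".

amqdsmzk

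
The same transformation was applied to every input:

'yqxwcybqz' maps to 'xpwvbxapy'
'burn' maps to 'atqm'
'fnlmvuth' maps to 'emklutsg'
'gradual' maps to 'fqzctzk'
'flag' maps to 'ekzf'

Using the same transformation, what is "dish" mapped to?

The pattern: shift every letter 1 place backward in the alphabet (wrapping around).
For "dish" the result is "chrg".

chrg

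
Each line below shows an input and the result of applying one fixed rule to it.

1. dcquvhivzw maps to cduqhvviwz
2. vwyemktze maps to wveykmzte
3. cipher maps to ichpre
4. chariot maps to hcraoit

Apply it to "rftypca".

Looking at the pairs, the operation is to swap each adjacent pair of characters (1↔2, 3↔4, ...).
Doing the same to "rftypca": "frytcpa".

frytcpa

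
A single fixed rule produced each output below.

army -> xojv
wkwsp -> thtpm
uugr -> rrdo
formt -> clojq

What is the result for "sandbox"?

pxkaylu

The pattern: shift every letter 3 places backward in the alphabet (wrapping around).
So "sandbox" becomes "pxkaylu".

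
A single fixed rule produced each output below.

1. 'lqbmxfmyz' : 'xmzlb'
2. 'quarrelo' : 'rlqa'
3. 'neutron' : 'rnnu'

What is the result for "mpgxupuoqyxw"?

The transformation: keep every other character starting from the first (positions 1st, 3rd, 5th, ...), then move the first 2 characters to the end (rotate left by 2).
"mpgxupuoqyxw" → "uuqxmg".

uuqxmg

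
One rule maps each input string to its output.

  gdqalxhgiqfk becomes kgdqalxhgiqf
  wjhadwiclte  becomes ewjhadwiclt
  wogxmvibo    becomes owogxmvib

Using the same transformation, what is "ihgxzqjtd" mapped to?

In each case the input is transformed by: move the last character to the front.
On "ihgxzqjtd" that produces "dihgxzqjt".

dihgxzqjt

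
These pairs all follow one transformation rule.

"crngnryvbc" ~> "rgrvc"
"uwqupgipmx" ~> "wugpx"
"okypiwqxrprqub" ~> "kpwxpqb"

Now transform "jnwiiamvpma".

Rule — keep every other character starting from the second (positions 2nd, 4th, 6th, ...).
On "jnwiiamvpma" that produces "niavm".

niavm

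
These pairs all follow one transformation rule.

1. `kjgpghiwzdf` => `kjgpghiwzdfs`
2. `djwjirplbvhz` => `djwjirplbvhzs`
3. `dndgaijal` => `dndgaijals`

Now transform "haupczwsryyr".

haupczwsryyrs

In each case the input is transformed by: append "s".
"haupczwsryyr" → "haupczwsryyrs".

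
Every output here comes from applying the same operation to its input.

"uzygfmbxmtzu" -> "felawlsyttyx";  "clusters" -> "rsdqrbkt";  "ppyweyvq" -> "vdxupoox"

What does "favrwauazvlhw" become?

In each case the input is transformed by: shift every letter 1 place backward in the alphabet (wrapping around), then move the first 3 characters to the end (rotate left by 3).
Doing the same to "favrwauazvlhw": "qvztzyukgvezu".

qvztzyukgvezu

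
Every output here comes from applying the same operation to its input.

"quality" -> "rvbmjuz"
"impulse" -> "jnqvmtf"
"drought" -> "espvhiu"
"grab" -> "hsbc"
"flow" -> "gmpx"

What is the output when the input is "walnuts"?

xbmovut

The pattern: shift every letter 1 place forward in the alphabet (wrapping around).
Doing the same to "walnuts": "xbmovut".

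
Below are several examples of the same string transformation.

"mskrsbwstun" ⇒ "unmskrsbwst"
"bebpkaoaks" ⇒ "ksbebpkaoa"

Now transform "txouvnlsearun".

The pattern: move the last 2 characters to the front (rotate right by 2).
On "txouvnlsearun" that produces "untxouvnlsear".

untxouvnlsear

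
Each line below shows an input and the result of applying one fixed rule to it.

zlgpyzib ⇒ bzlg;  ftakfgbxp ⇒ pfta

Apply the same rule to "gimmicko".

What's happening: move the last character to the front, then keep only the first 4 characters.
On "gimmicko" that produces "ogim".

ogim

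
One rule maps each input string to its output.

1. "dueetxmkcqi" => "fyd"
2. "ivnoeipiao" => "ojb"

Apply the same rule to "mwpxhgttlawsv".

Looking at the pairs, the operation is to shift every letter 1 place forward in the alphabet (wrapping around), then keep one character in every 3, starting at position 3 (positions 3rd, 6th, 9th, ...).
For "mwpxhgttlawsv", step one produces "nxqyihuumbxtw"; step two turns that into "qhmt".

qhmt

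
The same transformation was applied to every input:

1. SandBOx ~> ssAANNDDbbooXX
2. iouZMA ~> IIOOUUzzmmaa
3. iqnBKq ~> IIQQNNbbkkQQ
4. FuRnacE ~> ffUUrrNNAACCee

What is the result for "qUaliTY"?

The transformation: double every character, then flip the case of every letter.
Starting from "qUaliTY": after the first operation, "qqUUaalliiTTYY"; after the second, "QQuuAALLIIttyy".

QQuuAALLIIttyy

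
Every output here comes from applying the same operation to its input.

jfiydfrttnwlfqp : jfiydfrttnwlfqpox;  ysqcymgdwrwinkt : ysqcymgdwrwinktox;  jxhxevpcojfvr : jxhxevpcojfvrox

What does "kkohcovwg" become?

What's happening: append "ox".
For "kkohcovwg" the result is "kkohcovwgox".

kkohcovwgox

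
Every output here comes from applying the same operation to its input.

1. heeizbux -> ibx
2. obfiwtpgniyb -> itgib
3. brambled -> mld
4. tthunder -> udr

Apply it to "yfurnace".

rae

The rule is to delete the first 3 characters, then keep every other character starting from the first (positions 1st, 3rd, 5th, ...).
Working it through for "yfurnace": intermediate "rnace", final "rae".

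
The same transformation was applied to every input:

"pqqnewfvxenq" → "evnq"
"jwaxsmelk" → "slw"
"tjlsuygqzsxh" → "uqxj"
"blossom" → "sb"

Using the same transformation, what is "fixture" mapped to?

uf

The transformation: move the first 3 characters to the end (rotate left by 3), then keep one character in every 3, starting at position 2 (positions 2nd, 5th, 8th, ...).
Applying that to "fixture" gives "uf".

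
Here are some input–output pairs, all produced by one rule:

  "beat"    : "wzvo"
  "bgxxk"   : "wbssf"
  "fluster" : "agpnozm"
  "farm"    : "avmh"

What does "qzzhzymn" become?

What's happening: shift every letter 5 places backward in the alphabet (wrapping around).
So "qzzhzymn" becomes "luucuthi".

luucuthi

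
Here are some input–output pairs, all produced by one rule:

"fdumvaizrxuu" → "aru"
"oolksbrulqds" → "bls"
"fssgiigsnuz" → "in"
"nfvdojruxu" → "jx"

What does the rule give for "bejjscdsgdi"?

Looking at the pairs, the operation is to delete the first 3 characters, then keep one character in every 3, starting at position 3 (positions 3rd, 6th, 9th, ...).
On "bejjscdsgdi": the first step gives "jscdsgdi", and the second then gives "cg".
(Check on "oolksbrulqds": → "ksbrulqds" → "bls" ✓)

cg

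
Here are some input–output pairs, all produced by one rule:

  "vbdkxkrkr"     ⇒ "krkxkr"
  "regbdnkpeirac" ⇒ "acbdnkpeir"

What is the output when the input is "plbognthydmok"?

The transformation: delete the first 3 characters, then move the last 2 characters to the front (rotate right by 2).
Working it through for "plbognthydmok": intermediate "ognthydmok", final "okognthydm".

okognthydm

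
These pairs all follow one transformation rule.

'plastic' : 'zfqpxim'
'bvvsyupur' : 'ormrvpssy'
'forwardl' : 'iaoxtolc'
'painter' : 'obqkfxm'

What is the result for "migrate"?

The rule is to reverse the string, then shift every letter 3 places backward in the alphabet (wrapping around).
For "migrate", step one produces "etargim"; step two turns that into "bqxodfj".

bqxodfj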